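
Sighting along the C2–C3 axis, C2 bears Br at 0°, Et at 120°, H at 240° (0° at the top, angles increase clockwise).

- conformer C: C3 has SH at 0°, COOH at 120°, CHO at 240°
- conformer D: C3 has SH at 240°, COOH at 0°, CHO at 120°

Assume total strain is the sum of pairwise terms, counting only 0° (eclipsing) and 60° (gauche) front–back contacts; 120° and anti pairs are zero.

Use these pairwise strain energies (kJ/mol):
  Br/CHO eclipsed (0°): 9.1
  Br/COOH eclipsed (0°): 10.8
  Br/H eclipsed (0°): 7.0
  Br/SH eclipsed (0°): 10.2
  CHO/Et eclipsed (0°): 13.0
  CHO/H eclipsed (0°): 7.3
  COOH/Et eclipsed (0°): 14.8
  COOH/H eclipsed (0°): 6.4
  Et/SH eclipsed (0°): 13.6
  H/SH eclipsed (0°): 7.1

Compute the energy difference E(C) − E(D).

+1.4 kJ/mol

C (eclipsed): Br(0°)/SH(0°) eclipsed 10.2; Et(120°)/COOH(120°) eclipsed 14.8; H(240°)/CHO(240°) eclipsed 7.3 → 32.3 kJ/mol.
D (eclipsed): Br(0°)/COOH(0°) eclipsed 10.8; Et(120°)/CHO(120°) eclipsed 13.0; H(240°)/SH(240°) eclipsed 7.1 → 30.9 kJ/mol.
E(C) − E(D) = 32.3 − 30.9 = +1.4 kJ/mol.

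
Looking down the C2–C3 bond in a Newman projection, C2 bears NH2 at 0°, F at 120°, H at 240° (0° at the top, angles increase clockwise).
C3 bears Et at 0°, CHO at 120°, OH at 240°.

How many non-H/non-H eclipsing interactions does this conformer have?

2

Non-H eclipsing pairs: NH2(0°)/Et(0°); F(120°)/CHO(120°) — 2 interactions.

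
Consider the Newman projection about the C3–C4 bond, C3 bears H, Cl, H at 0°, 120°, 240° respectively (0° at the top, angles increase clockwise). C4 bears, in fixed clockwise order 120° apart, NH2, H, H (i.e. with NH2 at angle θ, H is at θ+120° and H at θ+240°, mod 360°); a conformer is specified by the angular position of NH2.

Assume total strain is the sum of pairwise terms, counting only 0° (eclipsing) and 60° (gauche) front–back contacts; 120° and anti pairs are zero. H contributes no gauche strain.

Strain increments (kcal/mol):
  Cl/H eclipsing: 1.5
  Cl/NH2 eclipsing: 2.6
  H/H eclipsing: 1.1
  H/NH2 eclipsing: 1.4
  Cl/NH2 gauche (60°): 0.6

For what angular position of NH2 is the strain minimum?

NH2 at 0° (eclipsed): H–NH2 eclipsed, Cl–H eclipsed, H–H eclipsed; 1.4 + 1.5 + 1.1 = 4.0 kcal/mol.
NH2 at 60° (staggered): Cl–NH2 gauche; 0.6 = 0.6 kcal/mol.
NH2 at 120° (eclipsed): H–H eclipsed, Cl–NH2 eclipsed, H–H eclipsed; 1.1 + 2.6 + 1.1 = 4.8 kcal/mol.
NH2 at 180° (staggered): Cl–NH2 gauche; 0.6 = 0.6 kcal/mol.
NH2 at 240° (eclipsed): H–H eclipsed, Cl–H eclipsed, H–NH2 eclipsed; 1.1 + 1.5 + 1.4 = 4.0 kcal/mol.
NH2 at 300° (staggered): no non-H gauche contacts → 0.0 kcal/mol.
The minimum (0.0 kcal/mol) occurs with NH2 at 300°.

300°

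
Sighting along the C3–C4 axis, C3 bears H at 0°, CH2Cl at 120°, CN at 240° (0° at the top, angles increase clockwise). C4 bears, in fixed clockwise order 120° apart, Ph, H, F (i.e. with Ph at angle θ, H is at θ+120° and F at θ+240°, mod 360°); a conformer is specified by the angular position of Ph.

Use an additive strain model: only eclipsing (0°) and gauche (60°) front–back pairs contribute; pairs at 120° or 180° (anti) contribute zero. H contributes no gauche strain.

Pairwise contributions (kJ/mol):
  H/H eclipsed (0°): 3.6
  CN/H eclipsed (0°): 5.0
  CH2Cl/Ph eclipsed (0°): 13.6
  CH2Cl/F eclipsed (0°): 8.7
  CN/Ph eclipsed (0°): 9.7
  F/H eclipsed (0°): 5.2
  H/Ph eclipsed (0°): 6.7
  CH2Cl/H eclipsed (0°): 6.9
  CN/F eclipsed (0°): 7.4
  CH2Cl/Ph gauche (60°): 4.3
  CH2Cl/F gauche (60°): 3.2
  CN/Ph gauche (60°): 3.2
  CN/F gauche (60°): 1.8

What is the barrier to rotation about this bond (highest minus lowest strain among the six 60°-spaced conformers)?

17.7 kJ/mol

Ph at 0° (eclipsed): H(0°)/Ph(0°) eclipsed 6.7; CH2Cl(120°)/H(120°) eclipsed 6.9; CN(240°)/F(240°) eclipsed 7.4 → 21.0 kJ/mol.
Ph at 60° (staggered): CH2Cl(120°)/Ph(60°) gauche 4.3; CN(240°)/F(300°) gauche 1.8 → 6.1 kJ/mol.
Ph at 120° (eclipsed): H(0°)/F(0°) eclipsed 5.2; CH2Cl(120°)/Ph(120°) eclipsed 13.6; CN(240°)/H(240°) eclipsed 5.0 → 23.8 kJ/mol.
Ph at 180° (staggered): CH2Cl(120°)/Ph(180°) gauche 4.3; CH2Cl(120°)/F(60°) gauche 3.2; CN(240°)/Ph(180°) gauche 3.2 → 10.7 kJ/mol.
Ph at 240° (eclipsed): H(0°)/H(0°) eclipsed 3.6; CH2Cl(120°)/F(120°) eclipsed 8.7; CN(240°)/Ph(240°) eclipsed 9.7 → 22.0 kJ/mol.
Ph at 300° (staggered): CH2Cl(120°)/F(180°) gauche 3.2; CN(240°)/Ph(300°) gauche 3.2; CN(240°)/F(180°) gauche 1.8 → 8.2 kJ/mol.
Max at 120° (23.8 kJ/mol), min at 60° (6.1 kJ/mol); barrier = 17.7 kJ/mol.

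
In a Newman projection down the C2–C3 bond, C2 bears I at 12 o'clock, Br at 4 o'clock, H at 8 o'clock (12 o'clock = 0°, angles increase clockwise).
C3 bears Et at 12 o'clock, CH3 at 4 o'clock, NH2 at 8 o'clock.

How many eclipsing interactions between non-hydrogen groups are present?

Non-H eclipsing pairs: I(0°)/Et(0°); Br(120°)/CH3(120°) — 2 interactions.

2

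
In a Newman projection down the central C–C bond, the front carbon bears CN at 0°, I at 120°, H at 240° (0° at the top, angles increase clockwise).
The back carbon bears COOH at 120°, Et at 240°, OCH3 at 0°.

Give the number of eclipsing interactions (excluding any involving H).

2

Non-H eclipsing pairs: CN(0°)/OCH3(0°); I(120°)/COOH(120°) — 2 interactions.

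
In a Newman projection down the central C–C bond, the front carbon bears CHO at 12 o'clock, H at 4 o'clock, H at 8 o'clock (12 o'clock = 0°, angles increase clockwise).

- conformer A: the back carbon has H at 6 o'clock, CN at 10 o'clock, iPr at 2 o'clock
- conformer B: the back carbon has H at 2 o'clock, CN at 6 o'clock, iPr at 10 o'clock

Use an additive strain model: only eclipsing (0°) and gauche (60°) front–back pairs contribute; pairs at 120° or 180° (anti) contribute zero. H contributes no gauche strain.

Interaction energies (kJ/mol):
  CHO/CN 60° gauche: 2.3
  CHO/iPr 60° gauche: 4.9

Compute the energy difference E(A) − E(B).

A (staggered): CHO(0°)/CN(300°) gauche 2.3; CHO(0°)/iPr(60°) gauche 4.9 → 7.2 kJ/mol.
B (staggered): CHO(0°)/iPr(300°) gauche 4.9 → 4.9 kJ/mol.
E(A) − E(B) = 7.2 − 4.9 = +2.3 kJ/mol.

+2.3 kJ/mol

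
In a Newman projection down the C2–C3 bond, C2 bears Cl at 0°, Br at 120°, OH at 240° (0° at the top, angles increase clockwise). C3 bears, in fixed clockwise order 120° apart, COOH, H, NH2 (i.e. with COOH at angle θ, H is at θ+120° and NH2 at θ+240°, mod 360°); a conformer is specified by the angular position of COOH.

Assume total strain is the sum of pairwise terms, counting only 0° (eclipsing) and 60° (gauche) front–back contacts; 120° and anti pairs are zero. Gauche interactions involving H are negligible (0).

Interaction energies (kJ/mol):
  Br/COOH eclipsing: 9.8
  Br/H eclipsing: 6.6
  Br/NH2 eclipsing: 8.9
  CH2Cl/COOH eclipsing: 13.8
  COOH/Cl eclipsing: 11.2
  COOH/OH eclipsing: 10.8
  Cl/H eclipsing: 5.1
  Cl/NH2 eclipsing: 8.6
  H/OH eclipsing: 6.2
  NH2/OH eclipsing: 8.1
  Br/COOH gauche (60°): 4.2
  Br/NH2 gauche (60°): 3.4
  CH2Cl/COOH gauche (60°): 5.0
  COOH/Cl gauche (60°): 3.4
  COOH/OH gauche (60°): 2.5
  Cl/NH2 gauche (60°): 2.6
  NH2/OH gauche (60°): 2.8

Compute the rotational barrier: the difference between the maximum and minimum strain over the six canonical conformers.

COOH at 0° (eclipsed): Cl–COOH eclipsed, Br–H eclipsed, OH–NH2 eclipsed; 11.2 + 6.6 + 8.1 = 25.9 kJ/mol.
COOH at 60° (staggered): Cl–COOH gauche, Cl–NH2 gauche, Br–COOH gauche, OH–NH2 gauche; 3.4 + 2.6 + 4.2 + 2.8 = 13.0 kJ/mol.
COOH at 120° (eclipsed): Cl–NH2 eclipsed, Br–COOH eclipsed, OH–H eclipsed; 8.6 + 9.8 + 6.2 = 24.6 kJ/mol.
COOH at 180° (staggered): Cl–NH2 gauche, Br–COOH gauche, Br–NH2 gauche, OH–COOH gauche; 2.6 + 4.2 + 3.4 + 2.5 = 12.7 kJ/mol.
COOH at 240° (eclipsed): Cl–H eclipsed, Br–NH2 eclipsed, OH–COOH eclipsed; 5.1 + 8.9 + 10.8 = 24.8 kJ/mol.
COOH at 300° (staggered): Cl–COOH gauche, Br–NH2 gauche, OH–COOH gauche, OH–NH2 gauche; 3.4 + 3.4 + 2.5 + 2.8 = 12.1 kJ/mol.
Max at 0° (25.9 kJ/mol), min at 300° (12.1 kJ/mol); barrier = 13.8 kJ/mol.

13.8 kJ/mol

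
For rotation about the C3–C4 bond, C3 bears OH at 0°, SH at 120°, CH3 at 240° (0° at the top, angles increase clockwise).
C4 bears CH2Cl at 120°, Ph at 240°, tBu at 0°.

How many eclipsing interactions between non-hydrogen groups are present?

3

Non-H eclipsing pairs: OH(0°)/tBu(0°); SH(120°)/CH2Cl(120°); CH3(240°)/Ph(240°) — 3 interactions.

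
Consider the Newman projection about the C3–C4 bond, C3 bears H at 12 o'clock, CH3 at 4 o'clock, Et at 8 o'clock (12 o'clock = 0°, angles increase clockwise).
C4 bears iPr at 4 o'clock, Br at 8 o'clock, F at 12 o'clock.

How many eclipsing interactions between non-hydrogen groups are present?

Non-H eclipsing pairs: CH3(120°)/iPr(120°); Et(240°)/Br(240°) — 2 interactions.

2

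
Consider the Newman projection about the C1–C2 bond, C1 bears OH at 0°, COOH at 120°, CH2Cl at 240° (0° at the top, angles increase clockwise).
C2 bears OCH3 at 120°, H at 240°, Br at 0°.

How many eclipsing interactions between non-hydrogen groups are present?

2

Non-H eclipsing pairs: OH(0°)/Br(0°); COOH(120°)/OCH3(120°) — 2 interactions.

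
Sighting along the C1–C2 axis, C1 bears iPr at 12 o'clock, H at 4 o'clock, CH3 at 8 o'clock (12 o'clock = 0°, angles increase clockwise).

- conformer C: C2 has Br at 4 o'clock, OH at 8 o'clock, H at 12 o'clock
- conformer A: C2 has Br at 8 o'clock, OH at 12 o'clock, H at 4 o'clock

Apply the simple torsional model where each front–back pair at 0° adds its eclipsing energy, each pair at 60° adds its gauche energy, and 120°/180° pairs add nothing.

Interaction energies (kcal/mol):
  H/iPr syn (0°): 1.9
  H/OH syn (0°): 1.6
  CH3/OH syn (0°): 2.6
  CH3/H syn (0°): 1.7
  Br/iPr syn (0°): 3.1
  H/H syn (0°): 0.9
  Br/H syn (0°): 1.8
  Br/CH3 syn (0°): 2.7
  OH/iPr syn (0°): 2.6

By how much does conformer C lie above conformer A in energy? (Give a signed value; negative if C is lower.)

+0.1 kcal/mol

C (eclipsed): iPr–H eclipsed, H–Br eclipsed, CH3–OH eclipsed; 1.9 + 1.8 + 2.6 = 6.3 kcal/mol.
A (eclipsed): iPr–OH eclipsed, H–H eclipsed, CH3–Br eclipsed; 2.6 + 0.9 + 2.7 = 6.2 kcal/mol.
E(C) − E(A) = 6.3 − 6.2 = +0.1 kcal/mol.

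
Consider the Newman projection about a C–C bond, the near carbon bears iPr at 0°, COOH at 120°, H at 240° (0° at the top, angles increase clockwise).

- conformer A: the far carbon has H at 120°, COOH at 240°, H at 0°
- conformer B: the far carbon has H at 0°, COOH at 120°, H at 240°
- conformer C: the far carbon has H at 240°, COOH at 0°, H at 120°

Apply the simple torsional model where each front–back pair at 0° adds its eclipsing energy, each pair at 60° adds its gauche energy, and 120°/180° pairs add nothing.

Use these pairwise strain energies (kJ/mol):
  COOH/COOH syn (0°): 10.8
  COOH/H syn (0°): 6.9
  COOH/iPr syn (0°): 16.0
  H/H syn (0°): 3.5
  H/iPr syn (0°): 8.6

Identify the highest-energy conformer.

A (eclipsed): iPr(0°)/H(0°) eclipsed 8.6; COOH(120°)/H(120°) eclipsed 6.9; H(240°)/COOH(240°) eclipsed 6.9 → 22.4 kJ/mol.
B (eclipsed): iPr(0°)/H(0°) eclipsed 8.6; COOH(120°)/COOH(120°) eclipsed 10.8; H(240°)/H(240°) eclipsed 3.5 → 22.9 kJ/mol.
C (eclipsed): iPr(0°)/COOH(0°) eclipsed 16.0; COOH(120°)/H(120°) eclipsed 6.9; H(240°)/H(240°) eclipsed 3.5 → 26.4 kJ/mol.
C has the highest total (26.4 kJ/mol).

C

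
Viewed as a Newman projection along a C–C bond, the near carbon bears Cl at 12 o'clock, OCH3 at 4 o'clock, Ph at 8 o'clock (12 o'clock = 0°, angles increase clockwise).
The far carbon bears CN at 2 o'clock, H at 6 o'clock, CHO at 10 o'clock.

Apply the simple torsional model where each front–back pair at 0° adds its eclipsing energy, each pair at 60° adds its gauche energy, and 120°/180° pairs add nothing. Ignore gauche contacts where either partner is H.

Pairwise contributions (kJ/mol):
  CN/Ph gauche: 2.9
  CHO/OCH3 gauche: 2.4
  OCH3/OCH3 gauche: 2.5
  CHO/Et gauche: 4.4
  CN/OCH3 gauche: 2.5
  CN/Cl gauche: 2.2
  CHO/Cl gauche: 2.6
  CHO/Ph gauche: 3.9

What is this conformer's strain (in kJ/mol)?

This conformer (staggered): Cl–CN gauche, Cl–CHO gauche, OCH3–CN gauche, Ph–CHO gauche; 2.2 + 2.6 + 2.5 + 3.9 = 11.2 kJ/mol.

11.2 kJ/mol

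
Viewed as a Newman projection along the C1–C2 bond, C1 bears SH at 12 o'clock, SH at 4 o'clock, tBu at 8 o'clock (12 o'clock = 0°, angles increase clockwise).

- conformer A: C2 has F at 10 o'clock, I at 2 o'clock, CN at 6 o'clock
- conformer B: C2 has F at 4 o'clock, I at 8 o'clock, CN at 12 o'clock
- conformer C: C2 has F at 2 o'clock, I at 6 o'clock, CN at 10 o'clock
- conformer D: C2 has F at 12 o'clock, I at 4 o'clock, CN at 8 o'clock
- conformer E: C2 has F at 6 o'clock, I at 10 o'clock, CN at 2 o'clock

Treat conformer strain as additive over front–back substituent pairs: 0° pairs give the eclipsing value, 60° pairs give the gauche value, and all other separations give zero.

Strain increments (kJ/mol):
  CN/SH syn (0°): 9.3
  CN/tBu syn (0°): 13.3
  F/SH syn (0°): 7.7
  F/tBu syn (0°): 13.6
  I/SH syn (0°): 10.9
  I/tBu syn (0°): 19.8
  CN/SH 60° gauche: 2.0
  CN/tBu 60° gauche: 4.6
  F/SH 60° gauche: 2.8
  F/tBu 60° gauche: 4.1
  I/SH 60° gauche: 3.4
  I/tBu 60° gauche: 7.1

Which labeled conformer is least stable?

B

A (staggered): SH–F gauche, SH–I gauche, SH–I gauche, SH–CN gauche, tBu–F gauche, tBu–CN gauche; 2.8 + 3.4 + 3.4 + 2.0 + 4.1 + 4.6 = 20.3 kJ/mol.
B (eclipsed): SH–CN eclipsed, SH–F eclipsed, tBu–I eclipsed; 9.3 + 7.7 + 19.8 = 36.8 kJ/mol.
C (staggered): SH–F gauche, SH–CN gauche, SH–F gauche, SH–I gauche, tBu–I gauche, tBu–CN gauche; 2.8 + 2.0 + 2.8 + 3.4 + 7.1 + 4.6 = 22.7 kJ/mol.
D (eclipsed): SH–F eclipsed, SH–I eclipsed, tBu–CN eclipsed; 7.7 + 10.9 + 13.3 = 31.9 kJ/mol.
E (staggered): SH–I gauche, SH–CN gauche, SH–F gauche, SH–CN gauche, tBu–F gauche, tBu–I gauche; 3.4 + 2.0 + 2.8 + 2.0 + 4.1 + 7.1 = 21.4 kJ/mol.
B has the highest total (36.8 kJ/mol).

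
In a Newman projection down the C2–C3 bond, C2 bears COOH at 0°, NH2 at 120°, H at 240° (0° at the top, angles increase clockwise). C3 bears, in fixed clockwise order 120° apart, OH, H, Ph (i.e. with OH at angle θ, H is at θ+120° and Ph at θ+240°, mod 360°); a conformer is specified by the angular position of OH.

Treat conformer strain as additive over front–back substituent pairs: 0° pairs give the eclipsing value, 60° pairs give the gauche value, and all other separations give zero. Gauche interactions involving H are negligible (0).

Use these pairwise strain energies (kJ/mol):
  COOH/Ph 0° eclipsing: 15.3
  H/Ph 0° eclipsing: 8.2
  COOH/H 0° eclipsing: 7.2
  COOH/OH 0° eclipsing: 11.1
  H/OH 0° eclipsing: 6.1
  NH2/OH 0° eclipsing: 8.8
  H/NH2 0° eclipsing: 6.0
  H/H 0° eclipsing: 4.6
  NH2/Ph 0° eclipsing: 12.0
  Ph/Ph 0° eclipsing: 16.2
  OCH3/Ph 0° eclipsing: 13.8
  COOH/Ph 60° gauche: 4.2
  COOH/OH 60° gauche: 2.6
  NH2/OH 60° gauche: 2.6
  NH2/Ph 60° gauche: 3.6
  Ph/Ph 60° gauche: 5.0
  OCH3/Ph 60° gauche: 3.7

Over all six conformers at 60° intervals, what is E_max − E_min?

OH at 0° (eclipsed): COOH–OH eclipsed, NH2–H eclipsed, H–Ph eclipsed; 11.1 + 6.0 + 8.2 = 25.3 kJ/mol.
OH at 60° (staggered): COOH–OH gauche, COOH–Ph gauche, NH2–OH gauche; 2.6 + 4.2 + 2.6 = 9.4 kJ/mol.
OH at 120° (eclipsed): COOH–Ph eclipsed, NH2–OH eclipsed, H–H eclipsed; 15.3 + 8.8 + 4.6 = 28.7 kJ/mol.
OH at 180° (staggered): COOH–Ph gauche, NH2–OH gauche, NH2–Ph gauche; 4.2 + 2.6 + 3.6 = 10.4 kJ/mol.
OH at 240° (eclipsed): COOH–H eclipsed, NH2–Ph eclipsed, H–OH eclipsed; 7.2 + 12.0 + 6.1 = 25.3 kJ/mol.
OH at 300° (staggered): COOH–OH gauche, NH2–Ph gauche; 2.6 + 3.6 = 6.2 kJ/mol.
Max at 120° (28.7 kJ/mol), min at 300° (6.2 kJ/mol); barrier = 22.5 kJ/mol.

22.5 kJ/mol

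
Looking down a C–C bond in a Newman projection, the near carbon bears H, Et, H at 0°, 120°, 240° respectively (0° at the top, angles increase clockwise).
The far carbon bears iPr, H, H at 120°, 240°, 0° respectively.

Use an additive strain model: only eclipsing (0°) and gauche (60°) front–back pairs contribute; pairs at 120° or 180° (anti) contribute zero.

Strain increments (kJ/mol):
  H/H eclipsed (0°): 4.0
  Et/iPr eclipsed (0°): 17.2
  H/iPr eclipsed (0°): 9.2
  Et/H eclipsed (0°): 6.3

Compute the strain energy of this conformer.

This conformer (eclipsed): H(0°)/H(0°) eclipsed 4.0; Et(120°)/iPr(120°) eclipsed 17.2; H(240°)/H(240°) eclipsed 4.0 → 25.2 kJ/mol.

25.2 kJ/mol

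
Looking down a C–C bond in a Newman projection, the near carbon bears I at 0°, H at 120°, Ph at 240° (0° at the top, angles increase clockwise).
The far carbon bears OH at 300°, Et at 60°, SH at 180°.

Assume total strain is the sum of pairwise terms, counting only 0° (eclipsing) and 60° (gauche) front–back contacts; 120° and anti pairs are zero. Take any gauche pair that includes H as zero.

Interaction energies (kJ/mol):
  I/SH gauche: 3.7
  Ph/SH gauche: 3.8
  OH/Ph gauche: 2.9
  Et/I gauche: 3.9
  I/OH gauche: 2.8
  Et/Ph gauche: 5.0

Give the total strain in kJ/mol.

13.4 kJ/mol

This conformer (staggered): I(0°)/OH(300°) gauche 2.8; I(0°)/Et(60°) gauche 3.9; Ph(240°)/OH(300°) gauche 2.9; Ph(240°)/SH(180°) gauche 3.8 → 13.4 kJ/mol.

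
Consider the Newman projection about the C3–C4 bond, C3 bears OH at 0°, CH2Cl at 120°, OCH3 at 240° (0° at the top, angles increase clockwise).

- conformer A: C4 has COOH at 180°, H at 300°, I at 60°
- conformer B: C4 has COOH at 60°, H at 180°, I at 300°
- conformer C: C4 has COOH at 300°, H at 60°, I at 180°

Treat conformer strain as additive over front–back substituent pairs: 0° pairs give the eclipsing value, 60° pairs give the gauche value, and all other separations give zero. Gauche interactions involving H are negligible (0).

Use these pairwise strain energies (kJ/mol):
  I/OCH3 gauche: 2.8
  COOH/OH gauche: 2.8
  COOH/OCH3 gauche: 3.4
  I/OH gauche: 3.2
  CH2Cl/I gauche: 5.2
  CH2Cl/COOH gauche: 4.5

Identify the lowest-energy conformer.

A (staggered): OH–I gauche, CH2Cl–COOH gauche, CH2Cl–I gauche, OCH3–COOH gauche; 3.2 + 4.5 + 5.2 + 3.4 = 16.3 kJ/mol.
B (staggered): OH–COOH gauche, OH–I gauche, CH2Cl–COOH gauche, OCH3–I gauche; 2.8 + 3.2 + 4.5 + 2.8 = 13.3 kJ/mol.
C (staggered): OH–COOH gauche, CH2Cl–I gauche, OCH3–COOH gauche, OCH3–I gauche; 2.8 + 5.2 + 3.4 + 2.8 = 14.2 kJ/mol.
B has the lowest total (13.3 kJ/mol).

B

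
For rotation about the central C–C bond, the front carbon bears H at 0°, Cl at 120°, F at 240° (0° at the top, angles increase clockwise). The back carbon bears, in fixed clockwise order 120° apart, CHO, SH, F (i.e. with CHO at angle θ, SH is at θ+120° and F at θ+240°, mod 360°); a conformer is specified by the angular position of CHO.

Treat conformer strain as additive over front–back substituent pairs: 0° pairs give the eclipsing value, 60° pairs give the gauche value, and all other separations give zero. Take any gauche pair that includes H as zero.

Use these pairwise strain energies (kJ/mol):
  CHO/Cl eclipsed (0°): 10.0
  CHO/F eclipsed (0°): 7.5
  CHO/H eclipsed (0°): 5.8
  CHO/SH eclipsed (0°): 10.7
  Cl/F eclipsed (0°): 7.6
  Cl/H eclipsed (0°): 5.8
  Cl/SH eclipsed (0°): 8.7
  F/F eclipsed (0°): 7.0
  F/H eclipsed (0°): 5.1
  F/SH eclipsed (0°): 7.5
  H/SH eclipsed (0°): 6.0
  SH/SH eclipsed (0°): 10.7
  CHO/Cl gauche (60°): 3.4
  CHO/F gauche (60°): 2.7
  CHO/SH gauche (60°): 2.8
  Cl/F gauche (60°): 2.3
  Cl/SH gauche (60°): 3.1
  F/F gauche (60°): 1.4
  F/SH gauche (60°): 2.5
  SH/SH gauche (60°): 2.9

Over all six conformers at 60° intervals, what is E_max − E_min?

13.1 kJ/mol

CHO at 0° is eclipsed. H at 0° is eclipsed with CHO at 0° (5.8); Cl at 120° is eclipsed with SH at 120° (8.7); F at 240° is eclipsed with F at 240° (7.0). Total 21.5 kJ/mol.
CHO at 60° is staggered. Cl at 120° is gauche with CHO at 60° (3.4); Cl at 120° is gauche with SH at 180° (3.1); F at 240° is gauche with SH at 180° (2.5); F at 240° is gauche with F at 300° (1.4). Total 10.4 kJ/mol.
CHO at 120° is eclipsed. H at 0° is eclipsed with F at 0° (5.1); Cl at 120° is eclipsed with CHO at 120° (10.0); F at 240° is eclipsed with SH at 240° (7.5). Total 22.6 kJ/mol.
CHO at 180° is staggered. Cl at 120° is gauche with CHO at 180° (3.4); Cl at 120° is gauche with F at 60° (2.3); F at 240° is gauche with CHO at 180° (2.7); F at 240° is gauche with SH at 300° (2.5). Total 10.9 kJ/mol.
CHO at 240° is eclipsed. H at 0° is eclipsed with SH at 0° (6.0); Cl at 120° is eclipsed with F at 120° (7.6); F at 240° is eclipsed with CHO at 240° (7.5). Total 21.1 kJ/mol.
CHO at 300° is staggered. Cl at 120° is gauche with SH at 60° (3.1); Cl at 120° is gauche with F at 180° (2.3); F at 240° is gauche with CHO at 300° (2.7); F at 240° is gauche with F at 180° (1.4). Total 9.5 kJ/mol.
Max at 120° (22.6 kJ/mol), min at 300° (9.5 kJ/mol); barrier = 13.1 kJ/mol.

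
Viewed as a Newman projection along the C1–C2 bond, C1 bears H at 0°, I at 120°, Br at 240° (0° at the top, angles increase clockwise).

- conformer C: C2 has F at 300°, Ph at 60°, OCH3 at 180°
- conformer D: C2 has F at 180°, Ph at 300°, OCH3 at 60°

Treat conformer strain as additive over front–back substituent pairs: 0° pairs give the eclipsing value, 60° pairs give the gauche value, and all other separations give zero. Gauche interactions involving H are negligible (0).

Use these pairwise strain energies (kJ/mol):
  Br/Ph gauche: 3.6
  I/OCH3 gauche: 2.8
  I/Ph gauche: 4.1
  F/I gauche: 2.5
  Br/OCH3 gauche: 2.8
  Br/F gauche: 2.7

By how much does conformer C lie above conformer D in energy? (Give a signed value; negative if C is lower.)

C (staggered): I–Ph gauche, I–OCH3 gauche, Br–F gauche, Br–OCH3 gauche; 4.1 + 2.8 + 2.7 + 2.8 = 12.4 kJ/mol.
D (staggered): I–F gauche, I–OCH3 gauche, Br–F gauche, Br–Ph gauche; 2.5 + 2.8 + 2.7 + 3.6 = 11.6 kJ/mol.
E(C) − E(D) = 12.4 − 11.6 = +0.8 kJ/mol.

+0.8 kJ/mol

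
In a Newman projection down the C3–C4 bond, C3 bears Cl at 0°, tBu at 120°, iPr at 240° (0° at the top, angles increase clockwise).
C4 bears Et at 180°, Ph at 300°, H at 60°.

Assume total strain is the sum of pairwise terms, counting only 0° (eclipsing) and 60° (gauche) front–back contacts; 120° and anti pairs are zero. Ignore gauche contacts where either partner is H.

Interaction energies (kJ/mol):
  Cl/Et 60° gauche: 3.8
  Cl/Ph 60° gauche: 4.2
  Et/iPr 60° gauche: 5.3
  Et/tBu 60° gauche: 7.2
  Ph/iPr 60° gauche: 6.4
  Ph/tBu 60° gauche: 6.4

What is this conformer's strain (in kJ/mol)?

23.1 kJ/mol

This conformer (staggered): Cl–Ph gauche, tBu–Et gauche, iPr–Et gauche, iPr–Ph gauche; 4.2 + 7.2 + 5.3 + 6.4 = 23.1 kJ/mol.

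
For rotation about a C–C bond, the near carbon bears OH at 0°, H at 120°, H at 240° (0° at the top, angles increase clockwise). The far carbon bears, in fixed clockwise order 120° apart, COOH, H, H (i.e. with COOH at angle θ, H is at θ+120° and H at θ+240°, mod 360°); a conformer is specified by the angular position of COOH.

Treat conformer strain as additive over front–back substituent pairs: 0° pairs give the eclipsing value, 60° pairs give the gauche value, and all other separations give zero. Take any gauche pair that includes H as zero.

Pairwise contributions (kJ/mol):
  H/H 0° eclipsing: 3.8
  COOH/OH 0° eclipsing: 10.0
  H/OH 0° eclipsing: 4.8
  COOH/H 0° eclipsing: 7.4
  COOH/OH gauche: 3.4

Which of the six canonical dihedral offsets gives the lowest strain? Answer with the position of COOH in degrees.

COOH at 0° (eclipsed): OH(0°)/COOH(0°) eclipsed 10.0; H(120°)/H(120°) eclipsed 3.8; H(240°)/H(240°) eclipsed 3.8 → 17.6 kJ/mol.
COOH at 60° (staggered): OH(0°)/COOH(60°) gauche 3.4 → 3.4 kJ/mol.
COOH at 120° (eclipsed): OH(0°)/H(0°) eclipsed 4.8; H(120°)/COOH(120°) eclipsed 7.4; H(240°)/H(240°) eclipsed 3.8 → 16.0 kJ/mol.
COOH at 180° (staggered): no non-H gauche contacts → 0.0 kJ/mol.
COOH at 240° (eclipsed): OH(0°)/H(0°) eclipsed 4.8; H(120°)/H(120°) eclipsed 3.8; H(240°)/COOH(240°) eclipsed 7.4 → 16.0 kJ/mol.
COOH at 300° (staggered): OH(0°)/COOH(300°) gauche 3.4 → 3.4 kJ/mol.
The minimum (0.0 kJ/mol) occurs with COOH at 180°.

180°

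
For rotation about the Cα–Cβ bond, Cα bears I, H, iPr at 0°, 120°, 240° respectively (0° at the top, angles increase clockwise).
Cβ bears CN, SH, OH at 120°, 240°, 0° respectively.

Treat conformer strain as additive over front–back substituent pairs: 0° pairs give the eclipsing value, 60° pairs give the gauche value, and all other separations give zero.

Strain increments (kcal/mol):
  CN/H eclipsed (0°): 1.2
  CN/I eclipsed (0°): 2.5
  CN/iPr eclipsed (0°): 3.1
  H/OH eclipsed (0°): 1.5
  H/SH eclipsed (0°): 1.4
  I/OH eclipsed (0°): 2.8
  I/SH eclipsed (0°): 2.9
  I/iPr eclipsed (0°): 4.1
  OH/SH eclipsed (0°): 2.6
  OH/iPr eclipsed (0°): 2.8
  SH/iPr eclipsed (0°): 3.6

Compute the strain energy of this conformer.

This conformer (eclipsed): I(0°)/OH(0°) eclipsed 2.8; H(120°)/CN(120°) eclipsed 1.2; iPr(240°)/SH(240°) eclipsed 3.6 → 7.6 kcal/mol.

7.6 kcal/mol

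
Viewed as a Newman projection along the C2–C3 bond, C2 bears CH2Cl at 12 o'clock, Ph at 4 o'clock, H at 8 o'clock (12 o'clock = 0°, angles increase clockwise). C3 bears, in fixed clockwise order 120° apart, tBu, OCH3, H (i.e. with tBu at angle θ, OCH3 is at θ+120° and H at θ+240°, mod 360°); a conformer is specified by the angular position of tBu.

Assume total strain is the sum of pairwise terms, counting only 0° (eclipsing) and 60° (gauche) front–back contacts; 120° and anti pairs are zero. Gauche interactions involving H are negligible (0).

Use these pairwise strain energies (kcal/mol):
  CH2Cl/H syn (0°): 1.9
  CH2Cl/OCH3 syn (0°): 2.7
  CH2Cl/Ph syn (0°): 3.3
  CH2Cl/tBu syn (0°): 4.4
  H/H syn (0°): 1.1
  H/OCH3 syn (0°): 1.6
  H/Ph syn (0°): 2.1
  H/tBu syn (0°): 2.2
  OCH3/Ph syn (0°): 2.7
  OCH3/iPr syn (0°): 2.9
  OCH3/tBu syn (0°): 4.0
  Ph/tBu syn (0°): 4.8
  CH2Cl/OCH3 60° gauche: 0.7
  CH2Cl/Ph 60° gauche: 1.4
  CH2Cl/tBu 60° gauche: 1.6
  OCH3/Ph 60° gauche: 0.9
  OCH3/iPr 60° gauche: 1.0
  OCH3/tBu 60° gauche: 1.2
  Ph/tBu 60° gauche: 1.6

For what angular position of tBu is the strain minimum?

180°

tBu at 0° (eclipsed): CH2Cl–tBu eclipsed, Ph–OCH3 eclipsed, H–H eclipsed; 4.4 + 2.7 + 1.1 = 8.2 kcal/mol.
tBu at 60° (staggered): CH2Cl–tBu gauche, Ph–tBu gauche, Ph–OCH3 gauche; 1.6 + 1.6 + 0.9 = 4.1 kcal/mol.
tBu at 120° (eclipsed): CH2Cl–H eclipsed, Ph–tBu eclipsed, H–OCH3 eclipsed; 1.9 + 4.8 + 1.6 = 8.3 kcal/mol.
tBu at 180° (staggered): CH2Cl–OCH3 gauche, Ph–tBu gauche; 0.7 + 1.6 = 2.3 kcal/mol.
tBu at 240° (eclipsed): CH2Cl–OCH3 eclipsed, Ph–H eclipsed, H–tBu eclipsed; 2.7 + 2.1 + 2.2 = 7.0 kcal/mol.
tBu at 300° (staggered): CH2Cl–tBu gauche, CH2Cl–OCH3 gauche, Ph–OCH3 gauche; 1.6 + 0.7 + 0.9 = 3.2 kcal/mol.
The minimum (2.3 kcal/mol) occurs with tBu at 180°.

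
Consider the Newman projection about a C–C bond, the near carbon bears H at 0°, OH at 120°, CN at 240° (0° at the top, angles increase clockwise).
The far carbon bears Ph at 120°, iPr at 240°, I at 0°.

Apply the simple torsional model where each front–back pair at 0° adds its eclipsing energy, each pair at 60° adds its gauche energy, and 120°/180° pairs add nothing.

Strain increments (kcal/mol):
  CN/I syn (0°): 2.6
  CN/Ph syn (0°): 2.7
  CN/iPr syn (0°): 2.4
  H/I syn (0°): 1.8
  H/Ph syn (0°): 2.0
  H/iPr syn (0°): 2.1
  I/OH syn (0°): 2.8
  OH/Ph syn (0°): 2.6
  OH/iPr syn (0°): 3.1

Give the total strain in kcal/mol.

This conformer (eclipsed): H(0°)/I(0°) eclipsed 1.8; OH(120°)/Ph(120°) eclipsed 2.6; CN(240°)/iPr(240°) eclipsed 2.4 → 6.8 kcal/mol.

6.8 kcal/mol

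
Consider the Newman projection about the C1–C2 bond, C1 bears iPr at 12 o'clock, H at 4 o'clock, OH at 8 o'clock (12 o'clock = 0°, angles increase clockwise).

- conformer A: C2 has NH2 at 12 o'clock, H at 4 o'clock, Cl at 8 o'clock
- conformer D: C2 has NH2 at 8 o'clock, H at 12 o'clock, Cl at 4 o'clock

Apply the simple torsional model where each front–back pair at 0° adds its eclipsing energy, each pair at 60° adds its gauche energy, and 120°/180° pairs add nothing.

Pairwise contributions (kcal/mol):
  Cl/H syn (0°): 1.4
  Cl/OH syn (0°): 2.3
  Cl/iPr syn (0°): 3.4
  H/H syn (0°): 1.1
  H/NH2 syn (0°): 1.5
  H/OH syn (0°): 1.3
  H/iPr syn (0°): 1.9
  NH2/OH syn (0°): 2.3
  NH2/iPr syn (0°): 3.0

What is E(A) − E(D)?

A is eclipsed. iPr at 0° is eclipsed with NH2 at 0° (3.0); H at 120° is eclipsed with H at 120° (1.1); OH at 240° is eclipsed with Cl at 240° (2.3). Total 6.4 kcal/mol.
D is eclipsed. iPr at 0° is eclipsed with H at 0° (1.9); H at 120° is eclipsed with Cl at 120° (1.4); OH at 240° is eclipsed with NH2 at 240° (2.3). Total 5.6 kcal/mol.
E(A) − E(D) = 6.4 − 5.6 = +0.8 kcal/mol.

+0.8 kcal/mol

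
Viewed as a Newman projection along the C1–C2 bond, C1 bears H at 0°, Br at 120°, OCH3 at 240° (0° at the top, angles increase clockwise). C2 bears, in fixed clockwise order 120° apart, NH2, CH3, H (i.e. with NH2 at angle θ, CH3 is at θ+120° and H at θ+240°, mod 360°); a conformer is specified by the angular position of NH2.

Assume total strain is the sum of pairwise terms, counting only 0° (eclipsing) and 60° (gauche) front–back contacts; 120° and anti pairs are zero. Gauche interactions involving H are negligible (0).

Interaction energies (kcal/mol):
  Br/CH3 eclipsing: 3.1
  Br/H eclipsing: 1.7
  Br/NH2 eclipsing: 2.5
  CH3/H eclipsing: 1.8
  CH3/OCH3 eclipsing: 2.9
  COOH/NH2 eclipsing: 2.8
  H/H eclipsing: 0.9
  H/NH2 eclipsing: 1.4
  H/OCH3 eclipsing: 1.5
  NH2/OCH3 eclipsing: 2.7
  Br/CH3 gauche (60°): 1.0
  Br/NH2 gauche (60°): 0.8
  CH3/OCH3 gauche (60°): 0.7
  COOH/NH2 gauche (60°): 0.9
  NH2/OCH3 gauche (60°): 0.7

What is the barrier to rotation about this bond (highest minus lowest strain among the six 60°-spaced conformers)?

4.6 kcal/mol

NH2 at 0° is eclipsed. H at 0° is eclipsed with NH2 at 0° (1.4); Br at 120° is eclipsed with CH3 at 120° (3.1); OCH3 at 240° is eclipsed with H at 240° (1.5). Total 6.0 kcal/mol.
NH2 at 60° is staggered. Br at 120° is gauche with NH2 at 60° (0.8); Br at 120° is gauche with CH3 at 180° (1.0); OCH3 at 240° is gauche with CH3 at 180° (0.7). Total 2.5 kcal/mol.
NH2 at 120° is eclipsed. H at 0° is eclipsed with H at 0° (0.9); Br at 120° is eclipsed with NH2 at 120° (2.5); OCH3 at 240° is eclipsed with CH3 at 240° (2.9). Total 6.3 kcal/mol.
NH2 at 180° is staggered. Br at 120° is gauche with NH2 at 180° (0.8); OCH3 at 240° is gauche with NH2 at 180° (0.7); OCH3 at 240° is gauche with CH3 at 300° (0.7). Total 2.2 kcal/mol.
NH2 at 240° is eclipsed. H at 0° is eclipsed with CH3 at 0° (1.8); Br at 120° is eclipsed with H at 120° (1.7); OCH3 at 240° is eclipsed with NH2 at 240° (2.7). Total 6.2 kcal/mol.
NH2 at 300° is staggered. Br at 120° is gauche with CH3 at 60° (1.0); OCH3 at 240° is gauche with NH2 at 300° (0.7). Total 1.7 kcal/mol.
Max at 120° (6.3 kcal/mol), min at 300° (1.7 kcal/mol); barrier = 4.6 kcal/mol.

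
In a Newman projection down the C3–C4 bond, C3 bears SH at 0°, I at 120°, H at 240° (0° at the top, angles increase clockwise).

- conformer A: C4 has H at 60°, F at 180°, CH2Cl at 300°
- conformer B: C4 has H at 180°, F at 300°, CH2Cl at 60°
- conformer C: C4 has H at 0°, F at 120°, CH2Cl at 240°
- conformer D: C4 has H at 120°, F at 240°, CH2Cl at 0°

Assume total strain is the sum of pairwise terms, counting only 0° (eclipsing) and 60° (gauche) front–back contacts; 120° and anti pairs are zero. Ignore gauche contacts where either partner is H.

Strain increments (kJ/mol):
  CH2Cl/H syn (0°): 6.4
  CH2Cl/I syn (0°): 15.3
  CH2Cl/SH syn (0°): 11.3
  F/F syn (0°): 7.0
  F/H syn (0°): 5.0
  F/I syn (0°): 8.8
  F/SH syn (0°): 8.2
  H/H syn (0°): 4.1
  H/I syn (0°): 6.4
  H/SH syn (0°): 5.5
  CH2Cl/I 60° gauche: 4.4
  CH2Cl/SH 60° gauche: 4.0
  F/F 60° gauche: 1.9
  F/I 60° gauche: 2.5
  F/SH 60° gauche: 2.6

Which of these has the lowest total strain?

A

A (staggered): SH(0°)/CH2Cl(300°) gauche 4.0; I(120°)/F(180°) gauche 2.5 → 6.5 kJ/mol.
B (staggered): SH(0°)/F(300°) gauche 2.6; SH(0°)/CH2Cl(60°) gauche 4.0; I(120°)/CH2Cl(60°) gauche 4.4 → 11.0 kJ/mol.
C (eclipsed): SH(0°)/H(0°) eclipsed 5.5; I(120°)/F(120°) eclipsed 8.8; H(240°)/CH2Cl(240°) eclipsed 6.4 → 20.7 kJ/mol.
D (eclipsed): SH(0°)/CH2Cl(0°) eclipsed 11.3; I(120°)/H(120°) eclipsed 6.4; H(240°)/F(240°) eclipsed 5.0 → 22.7 kJ/mol.
A has the lowest total (6.5 kJ/mol).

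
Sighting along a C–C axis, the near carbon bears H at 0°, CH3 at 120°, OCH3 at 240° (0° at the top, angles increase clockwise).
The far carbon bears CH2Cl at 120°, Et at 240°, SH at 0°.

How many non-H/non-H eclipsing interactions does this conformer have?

2

Non-H eclipsing pairs: CH3(120°)/CH2Cl(120°); OCH3(240°)/Et(240°) — 2 interactions.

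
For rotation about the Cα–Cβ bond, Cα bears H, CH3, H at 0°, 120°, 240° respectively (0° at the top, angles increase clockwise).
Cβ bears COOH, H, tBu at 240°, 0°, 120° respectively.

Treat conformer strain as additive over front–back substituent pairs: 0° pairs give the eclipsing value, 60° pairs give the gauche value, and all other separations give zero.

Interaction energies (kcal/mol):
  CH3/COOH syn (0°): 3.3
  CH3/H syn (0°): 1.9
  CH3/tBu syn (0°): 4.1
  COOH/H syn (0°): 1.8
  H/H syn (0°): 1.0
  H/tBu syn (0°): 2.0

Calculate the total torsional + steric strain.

6.9 kcal/mol

This conformer (eclipsed): H–H eclipsed, CH3–tBu eclipsed, H–COOH eclipsed; 1.0 + 4.1 + 1.8 = 6.9 kcal/mol.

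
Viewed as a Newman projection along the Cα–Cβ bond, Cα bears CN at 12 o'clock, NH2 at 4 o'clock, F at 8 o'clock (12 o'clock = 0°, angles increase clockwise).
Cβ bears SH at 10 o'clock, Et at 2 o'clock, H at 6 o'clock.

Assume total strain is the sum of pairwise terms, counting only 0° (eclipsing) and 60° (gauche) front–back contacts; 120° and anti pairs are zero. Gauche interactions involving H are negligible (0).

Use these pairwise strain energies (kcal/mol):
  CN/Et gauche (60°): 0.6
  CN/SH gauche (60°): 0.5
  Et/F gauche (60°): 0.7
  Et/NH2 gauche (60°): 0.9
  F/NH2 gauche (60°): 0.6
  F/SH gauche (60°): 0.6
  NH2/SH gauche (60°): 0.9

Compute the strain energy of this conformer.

This conformer (staggered): CN(0°)/SH(300°) gauche 0.5; CN(0°)/Et(60°) gauche 0.6; NH2(120°)/Et(60°) gauche 0.9; F(240°)/SH(300°) gauche 0.6 → 2.6 kcal/mol.

2.6 kcal/mol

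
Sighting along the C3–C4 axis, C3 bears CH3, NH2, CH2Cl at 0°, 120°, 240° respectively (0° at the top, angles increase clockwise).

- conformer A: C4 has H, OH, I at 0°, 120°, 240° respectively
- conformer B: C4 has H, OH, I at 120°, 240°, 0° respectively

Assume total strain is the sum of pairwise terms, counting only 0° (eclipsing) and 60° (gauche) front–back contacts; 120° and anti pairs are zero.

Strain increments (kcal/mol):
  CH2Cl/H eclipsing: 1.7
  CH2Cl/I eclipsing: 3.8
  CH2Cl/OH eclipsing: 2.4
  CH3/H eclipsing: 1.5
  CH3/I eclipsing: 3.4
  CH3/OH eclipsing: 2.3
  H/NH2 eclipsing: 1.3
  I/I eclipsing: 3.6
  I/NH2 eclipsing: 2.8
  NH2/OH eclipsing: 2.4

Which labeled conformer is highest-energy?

A (eclipsed): CH3(0°)/H(0°) eclipsed 1.5; NH2(120°)/OH(120°) eclipsed 2.4; CH2Cl(240°)/I(240°) eclipsed 3.8 → 7.7 kcal/mol.
B (eclipsed): CH3(0°)/I(0°) eclipsed 3.4; NH2(120°)/H(120°) eclipsed 1.3; CH2Cl(240°)/OH(240°) eclipsed 2.4 → 7.1 kcal/mol.
A has the highest total (7.7 kcal/mol).

A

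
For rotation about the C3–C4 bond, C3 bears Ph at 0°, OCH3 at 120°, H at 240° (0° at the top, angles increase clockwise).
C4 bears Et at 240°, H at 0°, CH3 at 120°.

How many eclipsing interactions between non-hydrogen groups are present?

Non-H eclipsing pairs: OCH3(120°)/CH3(120°) — 1 interaction.

1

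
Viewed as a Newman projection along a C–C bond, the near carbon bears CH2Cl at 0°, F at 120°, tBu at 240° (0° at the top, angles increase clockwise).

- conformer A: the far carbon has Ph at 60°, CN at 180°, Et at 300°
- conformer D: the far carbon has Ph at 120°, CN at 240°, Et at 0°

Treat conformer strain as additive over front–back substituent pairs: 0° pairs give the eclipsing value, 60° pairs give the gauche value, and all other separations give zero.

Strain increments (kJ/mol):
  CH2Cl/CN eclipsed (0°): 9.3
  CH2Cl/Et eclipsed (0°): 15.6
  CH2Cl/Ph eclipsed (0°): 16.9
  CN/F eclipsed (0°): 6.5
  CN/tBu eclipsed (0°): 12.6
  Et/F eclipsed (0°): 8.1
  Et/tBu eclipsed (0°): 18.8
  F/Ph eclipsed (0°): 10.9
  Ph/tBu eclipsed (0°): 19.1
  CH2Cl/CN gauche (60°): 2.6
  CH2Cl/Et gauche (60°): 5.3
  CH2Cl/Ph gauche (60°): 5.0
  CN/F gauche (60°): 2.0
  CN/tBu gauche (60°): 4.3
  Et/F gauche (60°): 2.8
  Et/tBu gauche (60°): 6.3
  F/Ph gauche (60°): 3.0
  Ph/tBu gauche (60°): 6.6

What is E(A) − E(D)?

A (staggered): CH2Cl(0°)/Ph(60°) gauche 5.0; CH2Cl(0°)/Et(300°) gauche 5.3; F(120°)/Ph(60°) gauche 3.0; F(120°)/CN(180°) gauche 2.0; tBu(240°)/CN(180°) gauche 4.3; tBu(240°)/Et(300°) gauche 6.3 → 25.9 kJ/mol.
D (eclipsed): CH2Cl(0°)/Et(0°) eclipsed 15.6; F(120°)/Ph(120°) eclipsed 10.9; tBu(240°)/CN(240°) eclipsed 12.6 → 39.1 kJ/mol.
E(A) − E(D) = 25.9 − 39.1 = -13.2 kJ/mol.

-13.2 kJ/mol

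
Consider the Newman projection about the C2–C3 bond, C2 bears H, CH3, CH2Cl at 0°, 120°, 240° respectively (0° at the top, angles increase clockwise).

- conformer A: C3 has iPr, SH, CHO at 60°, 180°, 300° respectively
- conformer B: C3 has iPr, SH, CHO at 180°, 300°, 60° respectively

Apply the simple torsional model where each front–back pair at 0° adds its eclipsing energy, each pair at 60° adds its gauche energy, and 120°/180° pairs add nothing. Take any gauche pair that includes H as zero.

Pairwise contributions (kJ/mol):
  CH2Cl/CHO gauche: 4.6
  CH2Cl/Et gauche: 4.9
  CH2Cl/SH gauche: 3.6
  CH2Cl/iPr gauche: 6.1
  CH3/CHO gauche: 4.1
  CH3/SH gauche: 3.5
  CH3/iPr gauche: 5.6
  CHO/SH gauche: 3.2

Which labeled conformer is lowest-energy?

A

A (staggered): CH3(120°)/iPr(60°) gauche 5.6; CH3(120°)/SH(180°) gauche 3.5; CH2Cl(240°)/SH(180°) gauche 3.6; CH2Cl(240°)/CHO(300°) gauche 4.6 → 17.3 kJ/mol.
B (staggered): CH3(120°)/iPr(180°) gauche 5.6; CH3(120°)/CHO(60°) gauche 4.1; CH2Cl(240°)/iPr(180°) gauche 6.1; CH2Cl(240°)/SH(300°) gauche 3.6 → 19.4 kJ/mol.
A has the lowest total (17.3 kJ/mol).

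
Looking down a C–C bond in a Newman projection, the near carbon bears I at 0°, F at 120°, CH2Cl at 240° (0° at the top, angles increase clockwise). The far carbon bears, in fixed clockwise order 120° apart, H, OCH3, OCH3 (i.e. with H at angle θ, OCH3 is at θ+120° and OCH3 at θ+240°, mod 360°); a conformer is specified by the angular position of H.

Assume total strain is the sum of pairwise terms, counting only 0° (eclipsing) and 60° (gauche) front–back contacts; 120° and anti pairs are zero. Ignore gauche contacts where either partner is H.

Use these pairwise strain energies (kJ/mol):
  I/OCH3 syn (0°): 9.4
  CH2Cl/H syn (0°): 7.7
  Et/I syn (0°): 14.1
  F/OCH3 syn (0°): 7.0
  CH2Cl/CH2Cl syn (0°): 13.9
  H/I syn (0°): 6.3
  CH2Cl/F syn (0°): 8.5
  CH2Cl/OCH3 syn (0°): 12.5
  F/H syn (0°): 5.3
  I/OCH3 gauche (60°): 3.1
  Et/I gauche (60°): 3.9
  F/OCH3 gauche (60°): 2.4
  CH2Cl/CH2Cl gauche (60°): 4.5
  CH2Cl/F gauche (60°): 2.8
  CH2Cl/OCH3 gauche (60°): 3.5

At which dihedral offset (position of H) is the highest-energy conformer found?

120°

H at 0° (eclipsed): I–H eclipsed, F–OCH3 eclipsed, CH2Cl–OCH3 eclipsed; 6.3 + 7.0 + 12.5 = 25.8 kJ/mol.
H at 60° (staggered): I–OCH3 gauche, F–OCH3 gauche, CH2Cl–OCH3 gauche, CH2Cl–OCH3 gauche; 3.1 + 2.4 + 3.5 + 3.5 = 12.5 kJ/mol.
H at 120° (eclipsed): I–OCH3 eclipsed, F–H eclipsed, CH2Cl–OCH3 eclipsed; 9.4 + 5.3 + 12.5 = 27.2 kJ/mol.
H at 180° (staggered): I–OCH3 gauche, I–OCH3 gauche, F–OCH3 gauche, CH2Cl–OCH3 gauche; 3.1 + 3.1 + 2.4 + 3.5 = 12.1 kJ/mol.
H at 240° (eclipsed): I–OCH3 eclipsed, F–OCH3 eclipsed, CH2Cl–H eclipsed; 9.4 + 7.0 + 7.7 = 24.1 kJ/mol.
H at 300° (staggered): I–OCH3 gauche, F–OCH3 gauche, F–OCH3 gauche, CH2Cl–OCH3 gauche; 3.1 + 2.4 + 2.4 + 3.5 = 11.4 kJ/mol.
The maximum (27.2 kJ/mol) occurs with H at 120°.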